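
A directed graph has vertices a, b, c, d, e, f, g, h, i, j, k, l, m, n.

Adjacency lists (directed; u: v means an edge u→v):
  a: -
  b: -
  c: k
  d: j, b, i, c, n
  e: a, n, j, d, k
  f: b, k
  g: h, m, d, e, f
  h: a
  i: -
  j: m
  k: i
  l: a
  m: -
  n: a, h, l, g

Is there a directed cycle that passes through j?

No

j lies on a cycle iff there is a path from j back to itself.
Exploring from j, it never reaches itself; equivalently, its strongly connected component is a singleton.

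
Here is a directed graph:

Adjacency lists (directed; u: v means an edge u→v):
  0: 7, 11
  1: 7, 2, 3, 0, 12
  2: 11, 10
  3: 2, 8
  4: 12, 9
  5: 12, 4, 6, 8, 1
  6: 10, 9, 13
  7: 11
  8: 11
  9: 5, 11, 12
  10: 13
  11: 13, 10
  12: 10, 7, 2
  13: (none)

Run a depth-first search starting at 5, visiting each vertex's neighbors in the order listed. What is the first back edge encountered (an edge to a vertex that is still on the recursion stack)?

9->5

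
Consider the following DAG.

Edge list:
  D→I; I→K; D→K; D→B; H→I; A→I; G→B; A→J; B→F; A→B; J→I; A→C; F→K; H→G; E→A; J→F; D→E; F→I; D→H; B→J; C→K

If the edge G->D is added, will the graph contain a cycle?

Adding G→D creates a cycle iff D can already reach G.
Path from D: D → H → G.
So D → … → G → D is a cycle.

Yes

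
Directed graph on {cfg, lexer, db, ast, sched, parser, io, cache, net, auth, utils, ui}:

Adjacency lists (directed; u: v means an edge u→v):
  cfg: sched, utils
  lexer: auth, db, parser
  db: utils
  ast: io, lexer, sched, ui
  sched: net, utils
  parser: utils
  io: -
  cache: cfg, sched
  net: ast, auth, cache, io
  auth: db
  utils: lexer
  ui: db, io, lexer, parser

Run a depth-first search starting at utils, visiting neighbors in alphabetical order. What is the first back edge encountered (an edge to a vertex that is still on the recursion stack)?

DFS from utils (visiting neighbors in alphabetical order); mark gray on enter, black on exit:
utils gray
  lexer gray
    auth gray
      db gray
        db→utils: utils is gray → back edge
First back edge: db → utils.

db->utils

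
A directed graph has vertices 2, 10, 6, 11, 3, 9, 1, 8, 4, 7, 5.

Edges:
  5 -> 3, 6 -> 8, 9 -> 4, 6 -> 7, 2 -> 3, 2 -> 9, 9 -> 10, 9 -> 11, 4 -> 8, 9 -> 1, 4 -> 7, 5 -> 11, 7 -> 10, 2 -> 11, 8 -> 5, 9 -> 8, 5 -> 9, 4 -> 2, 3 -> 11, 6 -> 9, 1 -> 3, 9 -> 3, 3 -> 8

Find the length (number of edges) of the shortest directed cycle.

For each vertex v, BFS finds the shortest path from v back to v.
The shortest such closed walk is 9 → 8 → 5 → 9, length 3.

3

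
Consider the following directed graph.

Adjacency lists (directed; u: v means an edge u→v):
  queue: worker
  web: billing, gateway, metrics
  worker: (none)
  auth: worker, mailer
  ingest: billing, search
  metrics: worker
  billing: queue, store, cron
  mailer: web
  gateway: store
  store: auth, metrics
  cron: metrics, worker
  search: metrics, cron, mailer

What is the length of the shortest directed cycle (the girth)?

5

For each vertex v, BFS finds the shortest path from v back to v.
The shortest such closed walk is mailer → web → gateway → store → auth → mailer, length 5.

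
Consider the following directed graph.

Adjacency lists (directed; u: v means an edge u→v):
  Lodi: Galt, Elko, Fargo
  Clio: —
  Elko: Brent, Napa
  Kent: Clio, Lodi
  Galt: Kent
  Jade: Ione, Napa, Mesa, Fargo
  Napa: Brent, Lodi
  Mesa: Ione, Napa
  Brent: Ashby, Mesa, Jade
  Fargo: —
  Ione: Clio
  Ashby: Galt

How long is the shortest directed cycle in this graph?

3

For each vertex v, BFS finds the shortest path from v back to v.
The shortest such closed walk is Jade → Napa → Brent → Jade, length 3.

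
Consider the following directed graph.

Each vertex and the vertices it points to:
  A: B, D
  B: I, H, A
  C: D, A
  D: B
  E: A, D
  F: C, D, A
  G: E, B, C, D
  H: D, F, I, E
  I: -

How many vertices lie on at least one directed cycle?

7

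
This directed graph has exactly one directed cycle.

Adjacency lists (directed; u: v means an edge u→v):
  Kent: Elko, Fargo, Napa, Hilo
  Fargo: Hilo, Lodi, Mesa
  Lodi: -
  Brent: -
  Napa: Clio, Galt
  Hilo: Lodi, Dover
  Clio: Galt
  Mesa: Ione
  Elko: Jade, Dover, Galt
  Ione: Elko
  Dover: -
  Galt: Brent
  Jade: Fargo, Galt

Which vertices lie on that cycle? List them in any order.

Elko, Ione, Jade, Mesa, Fargo

DFS with gray/black marking from Elko:
Elko gray
  Jade gray
    Fargo gray
      Hilo gray
        Lodi gray
        Lodi black
        Dover gray
        Dover black
      Hilo black
      Fargo→Lodi: Lodi black — skip
      Mesa gray
        Ione gray
          Ione→Elko: Elko is gray → back edge
Back edge closes the cycle Elko → Jade → Fargo → Mesa → Ione → Elko; its vertices are {Elko, Ione, Jade, Mesa, Fargo}.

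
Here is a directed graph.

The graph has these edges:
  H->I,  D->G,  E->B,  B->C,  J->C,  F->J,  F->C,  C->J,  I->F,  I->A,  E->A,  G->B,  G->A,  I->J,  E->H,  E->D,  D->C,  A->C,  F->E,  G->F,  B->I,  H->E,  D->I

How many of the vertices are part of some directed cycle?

9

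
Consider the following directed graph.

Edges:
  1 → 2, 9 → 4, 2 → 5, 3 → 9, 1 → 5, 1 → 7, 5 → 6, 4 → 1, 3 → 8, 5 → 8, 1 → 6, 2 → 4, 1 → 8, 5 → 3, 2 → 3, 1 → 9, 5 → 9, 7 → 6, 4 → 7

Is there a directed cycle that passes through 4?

4 is on a cycle iff 4 can reach itself via ≥1 edge.
4 → 1 → 9 → 4 — yes.

Yes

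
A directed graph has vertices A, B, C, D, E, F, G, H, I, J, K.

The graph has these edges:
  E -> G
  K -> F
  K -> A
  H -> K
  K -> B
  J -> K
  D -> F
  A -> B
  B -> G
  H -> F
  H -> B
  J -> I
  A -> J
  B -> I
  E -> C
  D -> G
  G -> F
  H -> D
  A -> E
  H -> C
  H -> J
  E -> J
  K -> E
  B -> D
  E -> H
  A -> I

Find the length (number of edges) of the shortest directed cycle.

3

For each vertex v, BFS finds the shortest path from v back to v.
The shortest such closed walk is H → K → E → H, length 3.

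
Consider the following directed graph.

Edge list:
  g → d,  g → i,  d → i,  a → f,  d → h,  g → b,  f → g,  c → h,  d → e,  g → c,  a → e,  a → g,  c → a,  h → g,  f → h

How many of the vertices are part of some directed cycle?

A vertex is on a directed cycle iff it belongs to a strongly connected component of size ≥ 2 (or has a self-loop).
The vertices on cycles are {a, c, d, f, g, h} — 6 in total.

6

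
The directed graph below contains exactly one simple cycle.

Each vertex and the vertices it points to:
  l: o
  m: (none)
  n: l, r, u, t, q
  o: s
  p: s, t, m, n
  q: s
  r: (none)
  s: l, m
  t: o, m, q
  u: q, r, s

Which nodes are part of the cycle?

DFS with gray/black marking from l:
l gray
  o gray
    s gray
      s→l: l is gray → back edge
Back edge closes the cycle l → o → s → l; its vertices are {l, o, s}.

l, o, s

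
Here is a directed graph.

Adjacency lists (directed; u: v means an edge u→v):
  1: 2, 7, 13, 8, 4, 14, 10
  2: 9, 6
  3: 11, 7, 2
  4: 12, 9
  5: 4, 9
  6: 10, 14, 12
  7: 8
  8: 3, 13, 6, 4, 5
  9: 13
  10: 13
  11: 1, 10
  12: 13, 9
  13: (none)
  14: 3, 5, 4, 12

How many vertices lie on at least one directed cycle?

A vertex is on a directed cycle iff it belongs to a strongly connected component of size ≥ 2 (or has a self-loop).
The vertices on cycles are {1, 2, 3, 6, 7, 8, 11, 14} — 8 in total.

8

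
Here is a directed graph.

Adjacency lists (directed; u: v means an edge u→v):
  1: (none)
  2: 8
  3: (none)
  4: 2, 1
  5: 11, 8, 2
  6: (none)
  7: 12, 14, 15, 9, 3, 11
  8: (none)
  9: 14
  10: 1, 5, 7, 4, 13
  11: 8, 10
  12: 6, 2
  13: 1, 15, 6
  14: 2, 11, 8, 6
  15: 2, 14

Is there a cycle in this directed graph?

DFS with white/gray/black marking, starting from 15:
15 gray
  2 gray
    8 gray
    8 black
  2 black
  14 gray
    14→2: 2 black — skip
    11 gray
      11→8: 8 black — skip
      10 gray
        1 gray
        1 black
        5 gray
          5→11: 11 is gray → back edge
Back edge found, so a cycle exists: 11 → 10 → 5 → 11.

Yes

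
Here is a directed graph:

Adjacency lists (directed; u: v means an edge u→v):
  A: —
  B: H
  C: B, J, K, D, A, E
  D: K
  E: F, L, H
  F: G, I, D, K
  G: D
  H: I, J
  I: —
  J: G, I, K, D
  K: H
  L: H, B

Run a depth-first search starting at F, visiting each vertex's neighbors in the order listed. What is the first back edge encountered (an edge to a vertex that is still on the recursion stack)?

DFS from F (visiting each vertex's neighbors in the order listed); mark gray on enter, black on exit:
F gray
  G gray
    D gray
      K gray
        H gray
          I gray
          I black
          J gray
            J→G: G is gray → back edge
First back edge: J → G.

J→G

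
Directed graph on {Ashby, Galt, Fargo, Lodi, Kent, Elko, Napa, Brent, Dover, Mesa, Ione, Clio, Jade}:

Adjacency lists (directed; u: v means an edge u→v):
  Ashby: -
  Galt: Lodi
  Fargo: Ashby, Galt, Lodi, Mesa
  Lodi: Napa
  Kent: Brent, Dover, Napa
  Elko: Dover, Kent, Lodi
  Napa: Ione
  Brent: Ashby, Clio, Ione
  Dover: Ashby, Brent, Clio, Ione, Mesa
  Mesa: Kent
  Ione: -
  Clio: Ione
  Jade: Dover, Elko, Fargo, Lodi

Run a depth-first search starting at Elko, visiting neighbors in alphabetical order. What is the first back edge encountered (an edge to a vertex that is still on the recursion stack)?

Kent→Dover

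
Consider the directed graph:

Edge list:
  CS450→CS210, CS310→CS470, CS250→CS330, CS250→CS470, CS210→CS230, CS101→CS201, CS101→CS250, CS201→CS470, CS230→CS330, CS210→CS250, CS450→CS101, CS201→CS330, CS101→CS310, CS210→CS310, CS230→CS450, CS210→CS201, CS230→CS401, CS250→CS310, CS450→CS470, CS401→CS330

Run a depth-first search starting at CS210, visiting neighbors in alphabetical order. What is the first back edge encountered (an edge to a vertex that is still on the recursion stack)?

CS450->CS210

DFS from CS210 (visiting neighbors in alphabetical order); mark gray on enter, black on exit:
CS210 gray
  CS201 gray
    CS330 gray
    CS330 black
    CS470 gray
    CS470 black
  CS201 black
  CS230 gray
    CS230→CS330: CS330 black — skip
    CS401 gray
      CS401→CS330: CS330 black — skip
    CS401 black
    CS450 gray
      CS101 gray
        CS101→CS201: CS201 black — skip
        CS250 gray
          CS310 gray
            CS310→CS470: CS470 black — skip
          CS310 black
          CS250→CS330: CS330 black — skip
          CS250→CS470: CS470 black — skip
        CS250 black
        CS101→CS310: CS310 black — skip
      CS101 black
      CS450→CS210: CS210 is gray → back edge
First back edge: CS450 → CS210.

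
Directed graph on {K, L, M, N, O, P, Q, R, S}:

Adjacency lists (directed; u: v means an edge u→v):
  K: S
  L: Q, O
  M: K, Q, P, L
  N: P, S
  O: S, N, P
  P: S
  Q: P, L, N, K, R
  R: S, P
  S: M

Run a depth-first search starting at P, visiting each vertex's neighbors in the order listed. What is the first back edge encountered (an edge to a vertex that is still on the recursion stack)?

K->S

DFS from P (visiting each vertex's neighbors in the order listed); mark gray on enter, black on exit:
P gray
  S gray
    M gray
      K gray
        K→S: S is gray → back edge
First back edge: K → S.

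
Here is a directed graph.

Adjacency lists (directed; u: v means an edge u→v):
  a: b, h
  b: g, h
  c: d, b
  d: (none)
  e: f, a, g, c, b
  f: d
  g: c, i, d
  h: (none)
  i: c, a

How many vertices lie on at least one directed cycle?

A vertex is on a directed cycle iff it belongs to a strongly connected component of size ≥ 2 (or has a self-loop).
The vertices on cycles are {a, b, c, g, i} — 5 in total.

5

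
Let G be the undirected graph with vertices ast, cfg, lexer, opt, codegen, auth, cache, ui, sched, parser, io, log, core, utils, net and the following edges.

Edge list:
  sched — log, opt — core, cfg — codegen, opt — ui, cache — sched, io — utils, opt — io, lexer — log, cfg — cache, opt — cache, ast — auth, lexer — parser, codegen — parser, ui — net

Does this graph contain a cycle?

Yes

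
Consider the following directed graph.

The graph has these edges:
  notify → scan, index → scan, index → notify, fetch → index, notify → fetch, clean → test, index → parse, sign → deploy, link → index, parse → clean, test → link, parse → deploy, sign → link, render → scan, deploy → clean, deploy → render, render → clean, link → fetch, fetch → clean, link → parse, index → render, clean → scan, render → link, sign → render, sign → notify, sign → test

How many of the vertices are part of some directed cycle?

9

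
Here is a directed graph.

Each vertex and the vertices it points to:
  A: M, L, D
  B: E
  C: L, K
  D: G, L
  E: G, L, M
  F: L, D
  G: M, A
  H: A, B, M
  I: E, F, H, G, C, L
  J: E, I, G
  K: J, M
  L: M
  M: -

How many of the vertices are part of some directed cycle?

7

A vertex is on a directed cycle iff it belongs to a strongly connected component of size ≥ 2 (or has a self-loop).
The vertices on cycles are {A, C, D, G, I, J, K} — 7 in total.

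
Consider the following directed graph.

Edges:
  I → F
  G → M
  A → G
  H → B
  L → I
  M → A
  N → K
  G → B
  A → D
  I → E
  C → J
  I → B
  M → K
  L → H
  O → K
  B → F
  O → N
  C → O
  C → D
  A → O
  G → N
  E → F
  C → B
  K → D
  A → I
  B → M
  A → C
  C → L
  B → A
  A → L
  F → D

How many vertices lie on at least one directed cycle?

8

A vertex is on a directed cycle iff it belongs to a strongly connected component of size ≥ 2 (or has a self-loop).
The vertices on cycles are {A, B, C, G, H, I, L, M} — 8 in total.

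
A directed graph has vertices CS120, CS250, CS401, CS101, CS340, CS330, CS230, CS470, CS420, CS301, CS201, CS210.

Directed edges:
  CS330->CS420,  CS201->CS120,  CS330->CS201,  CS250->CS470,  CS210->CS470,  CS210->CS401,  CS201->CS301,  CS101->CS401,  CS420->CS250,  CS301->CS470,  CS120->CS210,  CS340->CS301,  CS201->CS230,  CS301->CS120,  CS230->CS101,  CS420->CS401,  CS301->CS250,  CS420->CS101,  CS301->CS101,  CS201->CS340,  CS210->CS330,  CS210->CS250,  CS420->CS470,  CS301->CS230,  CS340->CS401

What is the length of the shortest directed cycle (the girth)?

4

For each vertex v, BFS finds the shortest path from v back to v.
The shortest such closed walk is CS330 → CS201 → CS120 → CS210 → CS330, length 4.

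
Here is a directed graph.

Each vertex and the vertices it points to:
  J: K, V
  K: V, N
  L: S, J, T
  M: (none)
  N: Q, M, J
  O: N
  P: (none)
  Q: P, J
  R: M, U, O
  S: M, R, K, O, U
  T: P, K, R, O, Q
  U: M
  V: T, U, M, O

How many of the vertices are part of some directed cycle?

8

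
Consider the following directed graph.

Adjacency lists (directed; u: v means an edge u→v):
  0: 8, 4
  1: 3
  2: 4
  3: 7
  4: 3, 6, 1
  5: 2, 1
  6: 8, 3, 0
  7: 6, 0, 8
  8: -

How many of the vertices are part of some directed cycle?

6

A vertex is on a directed cycle iff it belongs to a strongly connected component of size ≥ 2 (or has a self-loop).
The vertices on cycles are {0, 1, 3, 4, 6, 7} — 6 in total.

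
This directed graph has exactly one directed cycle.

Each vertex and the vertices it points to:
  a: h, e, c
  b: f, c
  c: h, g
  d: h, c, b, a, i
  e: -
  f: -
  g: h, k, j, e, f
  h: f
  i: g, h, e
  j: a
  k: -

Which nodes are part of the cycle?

DFS with gray/black marking from g:
g gray
  h gray
    f gray
    f black
  h black
  k gray
  k black
  j gray
    a gray
      a→h: h black — skip
      e gray
      e black
      c gray
        c→h: h black — skip
        c→g: g is gray → back edge
Back edge closes the cycle g → j → a → c → g; its vertices are {a, c, g, j}.

a, c, g, j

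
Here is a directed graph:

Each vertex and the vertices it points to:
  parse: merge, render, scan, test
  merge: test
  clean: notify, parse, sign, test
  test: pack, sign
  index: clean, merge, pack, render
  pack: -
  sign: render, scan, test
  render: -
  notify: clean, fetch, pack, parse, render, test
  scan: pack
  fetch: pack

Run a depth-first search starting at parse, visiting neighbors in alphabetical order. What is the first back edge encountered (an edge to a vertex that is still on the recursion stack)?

sign→test

DFS from parse (visiting neighbors in alphabetical order); mark gray on enter, black on exit:
parse gray
  merge gray
    test gray
      pack gray
      pack black
      sign gray
        render gray
        render black
        scan gray
          scan→pack: pack black — skip
        scan black
        sign→test: test is gray → back edge
First back edge: sign → test.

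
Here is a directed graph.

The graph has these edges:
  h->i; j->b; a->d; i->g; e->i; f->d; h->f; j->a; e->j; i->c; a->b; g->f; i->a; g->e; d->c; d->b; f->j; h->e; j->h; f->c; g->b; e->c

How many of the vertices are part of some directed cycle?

6

A vertex is on a directed cycle iff it belongs to a strongly connected component of size ≥ 2 (or has a self-loop).
The vertices on cycles are {e, f, g, h, i, j} — 6 in total.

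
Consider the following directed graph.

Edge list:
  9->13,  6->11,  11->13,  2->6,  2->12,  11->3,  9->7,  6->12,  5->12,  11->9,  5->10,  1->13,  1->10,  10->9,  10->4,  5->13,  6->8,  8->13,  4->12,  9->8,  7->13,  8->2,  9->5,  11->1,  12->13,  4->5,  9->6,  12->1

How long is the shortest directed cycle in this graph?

3

For each vertex v, BFS finds the shortest path from v back to v.
The shortest such closed walk is 10 → 4 → 5 → 10, length 3.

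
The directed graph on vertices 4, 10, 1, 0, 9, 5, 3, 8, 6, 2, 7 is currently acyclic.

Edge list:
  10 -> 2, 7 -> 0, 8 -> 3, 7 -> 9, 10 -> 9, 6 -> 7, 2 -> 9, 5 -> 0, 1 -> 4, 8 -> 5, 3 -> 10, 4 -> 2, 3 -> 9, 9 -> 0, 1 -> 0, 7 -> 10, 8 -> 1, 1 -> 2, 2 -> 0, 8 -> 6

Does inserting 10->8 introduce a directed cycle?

Yes

Adding 10→8 creates a cycle iff 8 can already reach 10.
Path from 8: 8 → 3 → 10.
So 8 → … → 10 → 8 is a cycle.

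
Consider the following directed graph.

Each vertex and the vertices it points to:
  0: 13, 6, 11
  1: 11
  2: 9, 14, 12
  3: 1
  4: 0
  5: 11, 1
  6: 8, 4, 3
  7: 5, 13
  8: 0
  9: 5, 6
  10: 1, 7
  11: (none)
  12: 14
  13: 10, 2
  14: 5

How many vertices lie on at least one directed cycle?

A vertex is on a directed cycle iff it belongs to a strongly connected component of size ≥ 2 (or has a self-loop).
The vertices on cycles are {0, 2, 4, 6, 7, 8, 9, 10, 13} — 9 in total.

9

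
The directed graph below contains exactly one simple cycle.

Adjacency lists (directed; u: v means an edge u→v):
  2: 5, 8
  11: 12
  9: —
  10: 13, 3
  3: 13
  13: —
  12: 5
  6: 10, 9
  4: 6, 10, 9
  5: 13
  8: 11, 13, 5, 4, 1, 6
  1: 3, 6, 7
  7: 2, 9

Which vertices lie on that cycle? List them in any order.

1, 2, 7, 8

DFS with gray/black marking from 8:
8 gray
  11 gray
    12 gray
      5 gray
        13 gray
        13 black
      5 black
    12 black
  11 black
  8→13: 13 black — skip
  8→5: 5 black — skip
  4 gray
    6 gray
      10 gray
        10→13: 13 black — skip
        3 gray
          3→13: 13 black — skip
        3 black
      10 black
      9 gray
      9 black
    6 black
    4→10: 10 black — skip
    4→9: 9 black — skip
  4 black
  1 gray
    1→3: 3 black — skip
    1→6: 6 black — skip
    7 gray
      2 gray
        2→5: 5 black — skip
        2→8: 8 is gray → back edge
Back edge closes the cycle 8 → 1 → 7 → 2 → 8; its vertices are {1, 2, 7, 8}.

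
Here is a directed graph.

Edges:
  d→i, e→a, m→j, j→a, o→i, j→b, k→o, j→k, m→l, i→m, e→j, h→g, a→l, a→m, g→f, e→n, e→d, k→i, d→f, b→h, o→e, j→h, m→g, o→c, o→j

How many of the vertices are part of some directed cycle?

A vertex is on a directed cycle iff it belongs to a strongly connected component of size ≥ 2 (or has a self-loop).
The vertices on cycles are {a, d, e, i, j, k, m, o} — 8 in total.

8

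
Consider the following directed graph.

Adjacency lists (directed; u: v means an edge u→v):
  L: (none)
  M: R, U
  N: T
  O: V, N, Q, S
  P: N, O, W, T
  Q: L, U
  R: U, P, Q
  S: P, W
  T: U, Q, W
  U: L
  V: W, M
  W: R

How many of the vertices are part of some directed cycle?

A vertex is on a directed cycle iff it belongs to a strongly connected component of size ≥ 2 (or has a self-loop).
The vertices on cycles are {M, N, O, P, R, S, T, V, W} — 9 in total.

9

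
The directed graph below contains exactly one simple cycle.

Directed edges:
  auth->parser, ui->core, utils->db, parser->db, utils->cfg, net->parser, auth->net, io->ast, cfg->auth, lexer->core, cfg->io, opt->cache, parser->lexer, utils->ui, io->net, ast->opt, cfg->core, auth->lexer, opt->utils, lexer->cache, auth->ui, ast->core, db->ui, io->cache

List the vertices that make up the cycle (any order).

DFS with gray/black marking from cfg:
cfg gray
  auth gray
    parser gray
      lexer gray
        core gray
        core black
        cache gray
        cache black
      lexer black
      db gray
        ui gray
          ui→core: core black — skip
        ui black
      db black
    parser black
    net gray
      net→parser: parser black — skip
    net black
    auth→lexer: lexer black — skip
    auth→ui: ui black — skip
  auth black
  cfg→core: core black — skip
  io gray
    io→net: net black — skip
    ast gray
      opt gray
        opt→cache: cache black — skip
        utils gray
          utils→db: db black — skip
          utils→cfg: cfg is gray → back edge
Back edge closes the cycle cfg → io → ast → opt → utils → cfg; its vertices are {io, ast, cfg, opt, utils}.

io, ast, cfg, opt, utils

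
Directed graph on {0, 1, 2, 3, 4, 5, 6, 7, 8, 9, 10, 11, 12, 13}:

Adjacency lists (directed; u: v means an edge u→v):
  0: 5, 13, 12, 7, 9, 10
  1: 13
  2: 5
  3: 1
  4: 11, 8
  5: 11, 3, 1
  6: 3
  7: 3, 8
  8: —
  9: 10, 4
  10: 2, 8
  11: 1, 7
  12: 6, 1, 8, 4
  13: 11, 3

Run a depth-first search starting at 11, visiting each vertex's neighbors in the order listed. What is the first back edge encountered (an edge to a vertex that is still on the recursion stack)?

13->11

DFS from 11 (visiting each vertex's neighbors in the order listed); mark gray on enter, black on exit:
11 gray
  1 gray
    13 gray
      13→11: 11 is gray → back edge
First back edge: 13 → 11.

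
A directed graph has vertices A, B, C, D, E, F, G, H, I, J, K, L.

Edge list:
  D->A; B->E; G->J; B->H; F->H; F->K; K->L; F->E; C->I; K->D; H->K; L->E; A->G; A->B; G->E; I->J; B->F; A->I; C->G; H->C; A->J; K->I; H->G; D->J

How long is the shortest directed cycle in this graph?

5

For each vertex v, BFS finds the shortest path from v back to v.
The shortest such closed walk is A → B → H → K → D → A, length 5.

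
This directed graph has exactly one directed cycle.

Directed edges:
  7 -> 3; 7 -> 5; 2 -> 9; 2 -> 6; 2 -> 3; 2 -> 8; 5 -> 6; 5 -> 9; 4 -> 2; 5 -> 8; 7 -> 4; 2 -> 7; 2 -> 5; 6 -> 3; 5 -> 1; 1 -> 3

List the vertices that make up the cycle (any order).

2, 4, 7

DFS with gray/black marking from 2:
2 gray
  8 gray
  8 black
  9 gray
  9 black
  6 gray
    3 gray
    3 black
  6 black
  2→3: 3 black — skip
  7 gray
    7→3: 3 black — skip
    5 gray
      5→6: 6 black — skip
      5→8: 8 black — skip
      5→9: 9 black — skip
      1 gray
        1→3: 3 black — skip
      1 black
    5 black
    4 gray
      4→2: 2 is gray → back edge
Back edge closes the cycle 2 → 7 → 4 → 2; its vertices are {2, 4, 7}.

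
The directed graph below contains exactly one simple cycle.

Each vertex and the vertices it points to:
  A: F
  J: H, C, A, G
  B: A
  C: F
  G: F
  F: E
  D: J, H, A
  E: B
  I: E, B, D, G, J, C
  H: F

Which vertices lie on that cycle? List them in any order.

DFS with gray/black marking from E:
E gray
  B gray
    A gray
      F gray
        F→E: E is gray → back edge
Back edge closes the cycle E → B → A → F → E; its vertices are {A, B, E, F}.

A, B, E, F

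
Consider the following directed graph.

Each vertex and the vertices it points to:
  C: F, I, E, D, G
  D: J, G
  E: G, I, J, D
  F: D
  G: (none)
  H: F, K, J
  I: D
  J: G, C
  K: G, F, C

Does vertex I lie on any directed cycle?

Yes

I is on a cycle iff I can reach itself via ≥1 edge.
I → D → J → C → I — yes.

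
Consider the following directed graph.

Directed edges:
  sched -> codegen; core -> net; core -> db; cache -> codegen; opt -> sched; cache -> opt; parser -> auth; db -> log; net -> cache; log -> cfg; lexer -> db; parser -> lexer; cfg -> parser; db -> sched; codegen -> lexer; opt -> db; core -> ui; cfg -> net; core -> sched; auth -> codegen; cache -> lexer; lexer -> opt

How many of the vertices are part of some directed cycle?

11

A vertex is on a directed cycle iff it belongs to a strongly connected component of size ≥ 2 (or has a self-loop).
The vertices on cycles are {db, cfg, log, net, opt, auth, cache, lexer, sched, parser, codegen} — 11 in total.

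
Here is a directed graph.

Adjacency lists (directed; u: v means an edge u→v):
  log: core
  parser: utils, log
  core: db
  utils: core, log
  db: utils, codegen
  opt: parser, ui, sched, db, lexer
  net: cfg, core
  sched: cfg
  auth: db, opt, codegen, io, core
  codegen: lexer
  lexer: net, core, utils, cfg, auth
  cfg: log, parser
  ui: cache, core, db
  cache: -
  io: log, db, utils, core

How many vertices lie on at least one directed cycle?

A vertex is on a directed cycle iff it belongs to a strongly connected component of size ≥ 2 (or has a self-loop).
The vertices on cycles are {db, io, ui, cfg, log, net, opt, auth, core, lexer, sched, utils, parser, codegen} — 14 in total.

14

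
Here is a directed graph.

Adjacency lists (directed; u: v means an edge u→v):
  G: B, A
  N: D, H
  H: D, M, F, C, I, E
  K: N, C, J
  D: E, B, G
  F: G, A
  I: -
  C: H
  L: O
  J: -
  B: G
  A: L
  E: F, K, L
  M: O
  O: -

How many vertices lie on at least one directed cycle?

8

A vertex is on a directed cycle iff it belongs to a strongly connected component of size ≥ 2 (or has a self-loop).
The vertices on cycles are {B, C, D, E, G, H, K, N} — 8 in total.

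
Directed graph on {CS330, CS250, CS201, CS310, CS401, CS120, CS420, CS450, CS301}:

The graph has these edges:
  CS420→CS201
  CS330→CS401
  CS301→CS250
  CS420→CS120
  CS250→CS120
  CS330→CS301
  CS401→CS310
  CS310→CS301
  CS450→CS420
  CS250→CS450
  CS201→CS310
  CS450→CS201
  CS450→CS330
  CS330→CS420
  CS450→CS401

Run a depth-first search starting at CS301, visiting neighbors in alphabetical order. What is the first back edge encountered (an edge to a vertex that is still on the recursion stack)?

DFS from CS301 (visiting neighbors in alphabetical order); mark gray on enter, black on exit:
CS301 gray
  CS250 gray
    CS120 gray
    CS120 black
    CS450 gray
      CS201 gray
        CS310 gray
          CS310→CS301: CS301 is gray → back edge
First back edge: CS310 → CS301.

CS310->CS301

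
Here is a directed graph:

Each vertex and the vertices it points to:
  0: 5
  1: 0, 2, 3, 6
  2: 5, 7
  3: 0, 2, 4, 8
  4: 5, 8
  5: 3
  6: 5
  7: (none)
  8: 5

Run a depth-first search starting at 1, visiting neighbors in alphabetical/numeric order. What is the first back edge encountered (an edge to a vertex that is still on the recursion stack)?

DFS from 1 (visiting neighbors in alphabetical/numeric order); mark gray on enter, black on exit:
1 gray
  0 gray
    5 gray
      3 gray
        3→0: 0 is gray → back edge
First back edge: 3 → 0.

3→0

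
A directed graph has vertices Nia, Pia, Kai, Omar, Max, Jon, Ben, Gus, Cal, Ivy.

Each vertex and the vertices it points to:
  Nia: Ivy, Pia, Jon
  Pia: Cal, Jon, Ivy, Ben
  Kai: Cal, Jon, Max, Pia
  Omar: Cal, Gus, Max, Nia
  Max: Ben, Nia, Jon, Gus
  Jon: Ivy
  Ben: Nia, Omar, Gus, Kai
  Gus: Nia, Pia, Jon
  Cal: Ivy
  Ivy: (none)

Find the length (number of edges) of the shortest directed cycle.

3

For each vertex v, BFS finds the shortest path from v back to v.
The shortest such closed walk is Ben → Omar → Max → Ben, length 3.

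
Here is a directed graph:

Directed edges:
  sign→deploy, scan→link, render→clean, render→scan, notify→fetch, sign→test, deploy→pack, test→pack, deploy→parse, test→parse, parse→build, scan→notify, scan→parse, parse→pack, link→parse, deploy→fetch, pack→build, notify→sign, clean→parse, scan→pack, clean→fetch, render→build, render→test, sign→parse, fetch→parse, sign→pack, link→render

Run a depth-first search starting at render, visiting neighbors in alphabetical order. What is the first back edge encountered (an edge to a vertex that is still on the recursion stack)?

link→render

DFS from render (visiting neighbors in alphabetical order); mark gray on enter, black on exit:
render gray
  build gray
  build black
  clean gray
    fetch gray
      parse gray
        parse→build: build black — skip
        pack gray
          pack→build: build black — skip
        pack black
      parse black
    fetch black
    clean→parse: parse black — skip
  clean black
  scan gray
    link gray
      link→parse: parse black — skip
      link→render: render is gray → back edge
First back edge: link → render.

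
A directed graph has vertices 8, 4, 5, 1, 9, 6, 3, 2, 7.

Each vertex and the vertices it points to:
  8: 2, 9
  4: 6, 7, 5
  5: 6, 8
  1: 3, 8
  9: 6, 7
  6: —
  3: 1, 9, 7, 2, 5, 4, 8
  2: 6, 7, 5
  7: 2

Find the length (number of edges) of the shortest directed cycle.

2

For each vertex v, BFS finds the shortest path from v back to v.
The shortest such closed walk is 1 → 3 → 1, length 2.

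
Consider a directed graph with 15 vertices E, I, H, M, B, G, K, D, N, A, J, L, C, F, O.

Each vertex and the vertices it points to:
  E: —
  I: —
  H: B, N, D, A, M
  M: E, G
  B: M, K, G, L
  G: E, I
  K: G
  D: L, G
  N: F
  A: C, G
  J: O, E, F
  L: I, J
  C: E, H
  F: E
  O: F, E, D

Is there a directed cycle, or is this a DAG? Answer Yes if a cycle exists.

DFS with white/gray/black marking, starting from F:
F gray
  E gray
  E black
F black
I gray
I black
H gray
  B gray
    M gray
      M→E: E black — skip
      G gray
        G→E: E black — skip
        G→I: I black — skip
      G black
    M black
    K gray
      K→G: G black — skip
    K black
    B→G: G black — skip
    L gray
      L→I: I black — skip
      J gray
        O gray
          O→F: F black — skip
          O→E: E black — skip
          D gray
            D→L: L is gray → back edge
Back edge found, so a cycle exists: L → J → O → D → L.

Yes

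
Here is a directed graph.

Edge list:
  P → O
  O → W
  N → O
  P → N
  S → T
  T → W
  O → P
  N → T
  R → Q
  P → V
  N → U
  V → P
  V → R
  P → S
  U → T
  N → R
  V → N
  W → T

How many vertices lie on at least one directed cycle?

6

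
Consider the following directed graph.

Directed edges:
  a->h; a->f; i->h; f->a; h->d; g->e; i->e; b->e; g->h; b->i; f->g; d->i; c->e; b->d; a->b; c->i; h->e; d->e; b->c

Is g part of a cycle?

No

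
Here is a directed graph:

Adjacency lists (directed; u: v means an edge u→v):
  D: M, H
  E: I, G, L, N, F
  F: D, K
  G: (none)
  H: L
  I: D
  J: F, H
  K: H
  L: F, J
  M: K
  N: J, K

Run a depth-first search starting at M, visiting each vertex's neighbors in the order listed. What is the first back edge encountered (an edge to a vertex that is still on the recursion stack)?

DFS from M (visiting each vertex's neighbors in the order listed); mark gray on enter, black on exit:
M gray
  K gray
    H gray
      L gray
        F gray
          D gray
            D→M: M is gray → back edge
First back edge: D → M.

D->M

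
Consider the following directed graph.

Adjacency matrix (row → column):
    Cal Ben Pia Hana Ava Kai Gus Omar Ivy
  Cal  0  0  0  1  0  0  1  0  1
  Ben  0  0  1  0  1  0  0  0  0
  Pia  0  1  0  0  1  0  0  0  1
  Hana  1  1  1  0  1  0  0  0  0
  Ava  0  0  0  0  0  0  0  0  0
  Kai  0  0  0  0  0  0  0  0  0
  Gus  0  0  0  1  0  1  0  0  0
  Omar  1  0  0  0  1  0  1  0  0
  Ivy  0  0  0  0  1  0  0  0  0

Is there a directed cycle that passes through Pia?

Yes

Pia is on a cycle iff Pia can reach itself via ≥1 edge.
Pia → Ben → Pia — yes.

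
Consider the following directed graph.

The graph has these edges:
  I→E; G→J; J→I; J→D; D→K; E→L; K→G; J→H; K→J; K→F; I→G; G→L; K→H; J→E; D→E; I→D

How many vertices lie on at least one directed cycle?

5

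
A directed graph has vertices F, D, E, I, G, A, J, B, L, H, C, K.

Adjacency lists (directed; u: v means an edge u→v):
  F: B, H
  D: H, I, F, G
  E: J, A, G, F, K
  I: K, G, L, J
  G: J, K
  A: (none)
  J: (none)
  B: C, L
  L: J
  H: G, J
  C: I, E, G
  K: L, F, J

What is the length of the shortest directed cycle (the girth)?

4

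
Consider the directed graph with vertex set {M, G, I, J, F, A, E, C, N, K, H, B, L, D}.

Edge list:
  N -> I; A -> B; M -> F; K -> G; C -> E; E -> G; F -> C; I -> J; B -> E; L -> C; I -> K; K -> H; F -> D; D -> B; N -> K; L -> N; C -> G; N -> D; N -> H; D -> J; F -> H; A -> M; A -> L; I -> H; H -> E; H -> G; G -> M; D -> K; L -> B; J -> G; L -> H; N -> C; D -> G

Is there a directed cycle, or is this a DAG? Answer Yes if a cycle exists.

Yes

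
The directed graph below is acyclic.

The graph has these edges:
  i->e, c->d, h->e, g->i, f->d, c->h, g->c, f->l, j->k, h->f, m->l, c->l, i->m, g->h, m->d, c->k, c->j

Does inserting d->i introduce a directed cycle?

Yes

Adding d→i creates a cycle iff i can already reach d.
Path from i: i → m → d.
So i → … → d → i is a cycle.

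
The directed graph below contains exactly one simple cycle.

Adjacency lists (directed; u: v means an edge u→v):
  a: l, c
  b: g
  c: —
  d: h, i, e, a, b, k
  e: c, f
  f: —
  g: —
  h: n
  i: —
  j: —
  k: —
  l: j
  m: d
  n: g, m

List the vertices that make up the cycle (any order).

DFS with gray/black marking from m:
m gray
  d gray
    h gray
      n gray
        g gray
        g black
        n→m: m is gray → back edge
Back edge closes the cycle m → d → h → n → m; its vertices are {d, h, m, n}.

d, h, m, n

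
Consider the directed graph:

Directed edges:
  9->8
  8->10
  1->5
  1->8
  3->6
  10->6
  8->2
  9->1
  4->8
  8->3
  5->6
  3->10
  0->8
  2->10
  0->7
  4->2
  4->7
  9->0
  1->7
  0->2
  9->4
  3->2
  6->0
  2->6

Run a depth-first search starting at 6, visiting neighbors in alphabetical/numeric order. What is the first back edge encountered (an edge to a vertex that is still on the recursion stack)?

2→6

DFS from 6 (visiting neighbors in alphabetical/numeric order); mark gray on enter, black on exit:
6 gray
  0 gray
    2 gray
      2→6: 6 is gray → back edge
First back edge: 2 → 6.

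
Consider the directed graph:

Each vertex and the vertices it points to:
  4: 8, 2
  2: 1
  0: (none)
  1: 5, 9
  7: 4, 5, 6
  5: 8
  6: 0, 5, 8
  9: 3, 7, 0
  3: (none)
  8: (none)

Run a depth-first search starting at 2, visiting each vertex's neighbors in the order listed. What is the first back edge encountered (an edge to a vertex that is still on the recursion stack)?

4->2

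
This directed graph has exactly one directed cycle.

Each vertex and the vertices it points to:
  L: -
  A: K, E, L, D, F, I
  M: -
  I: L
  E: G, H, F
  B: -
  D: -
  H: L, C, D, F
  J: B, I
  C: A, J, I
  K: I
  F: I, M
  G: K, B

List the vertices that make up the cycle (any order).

DFS with gray/black marking from E:
E gray
  G gray
    K gray
      I gray
        L gray
        L black
      I black
    K black
    B gray
    B black
  G black
  H gray
    H→L: L black — skip
    C gray
      A gray
        A→K: K black — skip
        A→E: E is gray → back edge
Back edge closes the cycle E → H → C → A → E; its vertices are {A, C, E, H}.

A, C, E, H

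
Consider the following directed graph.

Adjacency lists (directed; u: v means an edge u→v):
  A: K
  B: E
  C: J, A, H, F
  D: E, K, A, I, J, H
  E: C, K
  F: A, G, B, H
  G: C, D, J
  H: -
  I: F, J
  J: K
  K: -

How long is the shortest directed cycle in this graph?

3

For each vertex v, BFS finds the shortest path from v back to v.
The shortest such closed walk is F → G → C → F, length 3.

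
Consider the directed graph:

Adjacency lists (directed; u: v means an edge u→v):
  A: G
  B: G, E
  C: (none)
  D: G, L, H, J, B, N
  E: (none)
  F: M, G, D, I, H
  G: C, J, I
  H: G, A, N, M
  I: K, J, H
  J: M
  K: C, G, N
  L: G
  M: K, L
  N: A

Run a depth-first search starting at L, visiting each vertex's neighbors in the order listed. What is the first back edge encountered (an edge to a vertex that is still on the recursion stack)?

K→G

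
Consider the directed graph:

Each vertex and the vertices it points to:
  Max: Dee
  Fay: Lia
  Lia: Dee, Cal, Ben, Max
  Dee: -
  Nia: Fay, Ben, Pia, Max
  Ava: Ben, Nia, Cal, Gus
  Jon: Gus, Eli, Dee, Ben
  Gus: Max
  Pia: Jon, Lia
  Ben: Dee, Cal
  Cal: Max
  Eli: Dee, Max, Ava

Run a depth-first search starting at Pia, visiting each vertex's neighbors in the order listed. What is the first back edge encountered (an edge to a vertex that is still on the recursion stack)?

Nia→Pia

DFS from Pia (visiting each vertex's neighbors in the order listed); mark gray on enter, black on exit:
Pia gray
  Jon gray
    Gus gray
      Max gray
        Dee gray
        Dee black
      Max black
    Gus black
    Eli gray
      Eli→Dee: Dee black — skip
      Eli→Max: Max black — skip
      Ava gray
        Ben gray
          Ben→Dee: Dee black — skip
          Cal gray
            Cal→Max: Max black — skip
          Cal black
        Ben black
        Nia gray
          Fay gray
            Lia gray
              Lia→Dee: Dee black — skip
              Lia→Cal: Cal black — skip
              Lia→Ben: Ben black — skip
              Lia→Max: Max black — skip
            Lia black
          Fay black
          Nia→Ben: Ben black — skip
          Nia→Pia: Pia is gray → back edge
First back edge: Nia → Pia.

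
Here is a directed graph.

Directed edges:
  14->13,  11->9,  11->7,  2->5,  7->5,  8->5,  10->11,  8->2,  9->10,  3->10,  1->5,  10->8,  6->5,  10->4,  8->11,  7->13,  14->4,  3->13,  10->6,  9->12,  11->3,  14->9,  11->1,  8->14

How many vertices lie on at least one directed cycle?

A vertex is on a directed cycle iff it belongs to a strongly connected component of size ≥ 2 (or has a self-loop).
The vertices on cycles are {3, 8, 9, 10, 11, 14} — 6 in total.

6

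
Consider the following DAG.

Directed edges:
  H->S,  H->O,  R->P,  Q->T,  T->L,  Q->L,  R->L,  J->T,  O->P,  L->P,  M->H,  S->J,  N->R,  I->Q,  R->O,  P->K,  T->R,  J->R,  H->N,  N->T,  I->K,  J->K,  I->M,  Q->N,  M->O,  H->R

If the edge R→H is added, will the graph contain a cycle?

Adding R→H creates a cycle iff H can already reach R.
Path from H: H → R.
So H → … → R → H is a cycle.

Yes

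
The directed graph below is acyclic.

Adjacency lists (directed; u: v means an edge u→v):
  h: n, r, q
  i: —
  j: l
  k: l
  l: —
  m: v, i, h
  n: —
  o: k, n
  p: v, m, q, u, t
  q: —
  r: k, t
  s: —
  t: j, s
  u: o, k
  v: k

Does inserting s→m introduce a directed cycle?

Adding s→m creates a cycle iff m can already reach s.
Path from m: m → h → r → t → s.
So m → … → s → m is a cycle.

Yes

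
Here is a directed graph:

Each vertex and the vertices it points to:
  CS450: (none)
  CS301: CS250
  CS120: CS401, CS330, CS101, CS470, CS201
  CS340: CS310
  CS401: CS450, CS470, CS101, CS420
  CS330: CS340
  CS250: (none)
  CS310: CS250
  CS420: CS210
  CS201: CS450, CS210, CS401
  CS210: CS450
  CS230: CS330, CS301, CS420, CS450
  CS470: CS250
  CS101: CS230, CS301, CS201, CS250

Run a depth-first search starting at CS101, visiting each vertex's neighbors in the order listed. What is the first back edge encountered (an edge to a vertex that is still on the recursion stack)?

CS401->CS101

DFS from CS101 (visiting each vertex's neighbors in the order listed); mark gray on enter, black on exit:
CS101 gray
  CS230 gray
    CS330 gray
      CS340 gray
        CS310 gray
          CS250 gray
          CS250 black
        CS310 black
      CS340 black
    CS330 black
    CS301 gray
      CS301→CS250: CS250 black — skip
    CS301 black
    CS420 gray
      CS210 gray
        CS450 gray
        CS450 black
      CS210 black
    CS420 black
    CS230→CS450: CS450 black — skip
  CS230 black
  CS101→CS301: CS301 black — skip
  CS201 gray
    CS201→CS450: CS450 black — skip
    CS201→CS210: CS210 black — skip
    CS401 gray
      CS401→CS450: CS450 black — skip
      CS470 gray
        CS470→CS250: CS250 black — skip
      CS470 black
      CS401→CS101: CS101 is gray → back edge
First back edge: CS401 → CS101.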